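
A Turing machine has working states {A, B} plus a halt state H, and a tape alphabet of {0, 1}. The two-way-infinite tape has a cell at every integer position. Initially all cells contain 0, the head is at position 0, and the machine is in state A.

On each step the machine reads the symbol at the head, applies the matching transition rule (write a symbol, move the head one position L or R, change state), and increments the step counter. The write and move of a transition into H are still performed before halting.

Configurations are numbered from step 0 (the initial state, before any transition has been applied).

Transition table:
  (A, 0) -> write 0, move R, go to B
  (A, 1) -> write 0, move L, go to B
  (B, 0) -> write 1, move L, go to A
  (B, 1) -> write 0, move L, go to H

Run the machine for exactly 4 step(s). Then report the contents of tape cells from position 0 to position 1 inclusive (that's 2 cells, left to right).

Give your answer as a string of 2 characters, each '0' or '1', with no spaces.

Step 1: in state A at pos 0, read 0 -> (A,0)->write 0,move R,goto B. Now: state=B, head=1, tape[-1..2]=0000 (head:   ^)
Step 2: in state B at pos 1, read 0 -> (B,0)->write 1,move L,goto A. Now: state=A, head=0, tape[-1..2]=0010 (head:  ^)
Step 3: in state A at pos 0, read 0 -> (A,0)->write 0,move R,goto B. Now: state=B, head=1, tape[-1..2]=0010 (head:   ^)
Step 4: in state B at pos 1, read 1 -> (B,1)->write 0,move L,goto H. Now: state=H, head=0, tape[-1..2]=0000 (head:  ^)

Answer: 00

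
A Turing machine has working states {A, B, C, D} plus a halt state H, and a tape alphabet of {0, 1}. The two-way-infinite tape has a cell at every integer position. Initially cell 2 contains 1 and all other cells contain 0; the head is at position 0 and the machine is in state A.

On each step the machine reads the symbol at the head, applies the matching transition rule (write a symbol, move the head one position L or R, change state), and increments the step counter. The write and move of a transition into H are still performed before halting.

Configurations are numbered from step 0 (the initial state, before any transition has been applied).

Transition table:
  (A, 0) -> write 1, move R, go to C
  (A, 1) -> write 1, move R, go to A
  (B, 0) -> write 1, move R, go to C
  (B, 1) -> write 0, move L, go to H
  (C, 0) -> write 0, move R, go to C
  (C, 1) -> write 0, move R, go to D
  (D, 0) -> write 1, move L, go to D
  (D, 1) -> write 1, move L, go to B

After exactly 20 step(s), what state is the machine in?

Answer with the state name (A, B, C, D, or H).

Step 1: in state A at pos 0, read 0 -> (A,0)->write 1,move R,goto C. Now: state=C, head=1, tape[-1..3]=01010 (head:   ^)
Step 2: in state C at pos 1, read 0 -> (C,0)->write 0,move R,goto C. Now: state=C, head=2, tape[-1..3]=01010 (head:    ^)
Step 3: in state C at pos 2, read 1 -> (C,1)->write 0,move R,goto D. Now: state=D, head=3, tape[-1..4]=010000 (head:     ^)
Step 4: in state D at pos 3, read 0 -> (D,0)->write 1,move L,goto D. Now: state=D, head=2, tape[-1..4]=010010 (head:    ^)
Step 5: in state D at pos 2, read 0 -> (D,0)->write 1,move L,goto D. Now: state=D, head=1, tape[-1..4]=010110 (head:   ^)
Step 6: in state D at pos 1, read 0 -> (D,0)->write 1,move L,goto D. Now: state=D, head=0, tape[-1..4]=011110 (head:  ^)
Step 7: in state D at pos 0, read 1 -> (D,1)->write 1,move L,goto B. Now: state=B, head=-1, tape[-2..4]=0011110 (head:  ^)
Step 8: in state B at pos -1, read 0 -> (B,0)->write 1,move R,goto C. Now: state=C, head=0, tape[-2..4]=0111110 (head:   ^)
Step 9: in state C at pos 0, read 1 -> (C,1)->write 0,move R,goto D. Now: state=D, head=1, tape[-2..4]=0101110 (head:    ^)
Step 10: in state D at pos 1, read 1 -> (D,1)->write 1,move L,goto B. Now: state=B, head=0, tape[-2..4]=0101110 (head:   ^)
Step 11: in state B at pos 0, read 0 -> (B,0)->write 1,move R,goto C. Now: state=C, head=1, tape[-2..4]=0111110 (head:    ^)
Step 12: in state C at pos 1, read 1 -> (C,1)->write 0,move R,goto D. Now: state=D, head=2, tape[-2..4]=0110110 (head:     ^)
Step 13: in state D at pos 2, read 1 -> (D,1)->write 1,move L,goto B. Now: state=B, head=1, tape[-2..4]=0110110 (head:    ^)
Step 14: in state B at pos 1, read 0 -> (B,0)->write 1,move R,goto C. Now: state=C, head=2, tape[-2..4]=0111110 (head:     ^)
Step 15: in state C at pos 2, read 1 -> (C,1)->write 0,move R,goto D. Now: state=D, head=3, tape[-2..4]=0111010 (head:      ^)
Step 16: in state D at pos 3, read 1 -> (D,1)->write 1,move L,goto B. Now: state=B, head=2, tape[-2..4]=0111010 (head:     ^)
Step 17: in state B at pos 2, read 0 -> (B,0)->write 1,move R,goto C. Now: state=C, head=3, tape[-2..4]=0111110 (head:      ^)
Step 18: in state C at pos 3, read 1 -> (C,1)->write 0,move R,goto D. Now: state=D, head=4, tape[-2..5]=01111000 (head:       ^)
Step 19: in state D at pos 4, read 0 -> (D,0)->write 1,move L,goto D. Now: state=D, head=3, tape[-2..5]=01111010 (head:      ^)
Step 20: in state D at pos 3, read 0 -> (D,0)->write 1,move L,goto D. Now: state=D, head=2, tape[-2..5]=01111110 (head:     ^)

Answer: D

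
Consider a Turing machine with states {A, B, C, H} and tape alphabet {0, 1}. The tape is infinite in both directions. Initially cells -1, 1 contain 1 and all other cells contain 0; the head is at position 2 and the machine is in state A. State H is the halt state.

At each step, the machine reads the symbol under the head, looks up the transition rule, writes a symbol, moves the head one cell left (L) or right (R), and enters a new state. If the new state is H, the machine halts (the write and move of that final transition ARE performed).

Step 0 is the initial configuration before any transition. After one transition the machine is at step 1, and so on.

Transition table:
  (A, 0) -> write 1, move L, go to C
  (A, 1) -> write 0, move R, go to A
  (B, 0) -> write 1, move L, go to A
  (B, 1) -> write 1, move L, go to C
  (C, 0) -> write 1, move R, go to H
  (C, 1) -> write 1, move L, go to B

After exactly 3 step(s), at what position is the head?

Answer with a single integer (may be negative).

Step 1: in state A at pos 2, read 0 -> (A,0)->write 1,move L,goto C. Now: state=C, head=1, tape[-2..3]=010110 (head:    ^)
Step 2: in state C at pos 1, read 1 -> (C,1)->write 1,move L,goto B. Now: state=B, head=0, tape[-2..3]=010110 (head:   ^)
Step 3: in state B at pos 0, read 0 -> (B,0)->write 1,move L,goto A. Now: state=A, head=-1, tape[-2..3]=011110 (head:  ^)

Answer: -1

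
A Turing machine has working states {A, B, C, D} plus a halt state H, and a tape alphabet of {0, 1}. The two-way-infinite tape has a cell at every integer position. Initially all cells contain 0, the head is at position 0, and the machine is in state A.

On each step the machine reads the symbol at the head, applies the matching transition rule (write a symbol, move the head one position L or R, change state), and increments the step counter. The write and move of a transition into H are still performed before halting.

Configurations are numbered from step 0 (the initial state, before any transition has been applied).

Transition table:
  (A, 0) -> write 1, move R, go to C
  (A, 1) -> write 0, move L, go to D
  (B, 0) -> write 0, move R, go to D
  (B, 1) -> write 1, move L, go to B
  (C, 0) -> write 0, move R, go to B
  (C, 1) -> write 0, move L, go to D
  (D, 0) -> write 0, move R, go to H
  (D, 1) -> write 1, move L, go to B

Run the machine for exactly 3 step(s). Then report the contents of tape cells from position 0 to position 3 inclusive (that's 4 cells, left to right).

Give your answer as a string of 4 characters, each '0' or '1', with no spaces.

Answer: 1000

Derivation:
Step 1: in state A at pos 0, read 0 -> (A,0)->write 1,move R,goto C. Now: state=C, head=1, tape[-1..2]=0100 (head:   ^)
Step 2: in state C at pos 1, read 0 -> (C,0)->write 0,move R,goto B. Now: state=B, head=2, tape[-1..3]=01000 (head:    ^)
Step 3: in state B at pos 2, read 0 -> (B,0)->write 0,move R,goto D. Now: state=D, head=3, tape[-1..4]=010000 (head:     ^)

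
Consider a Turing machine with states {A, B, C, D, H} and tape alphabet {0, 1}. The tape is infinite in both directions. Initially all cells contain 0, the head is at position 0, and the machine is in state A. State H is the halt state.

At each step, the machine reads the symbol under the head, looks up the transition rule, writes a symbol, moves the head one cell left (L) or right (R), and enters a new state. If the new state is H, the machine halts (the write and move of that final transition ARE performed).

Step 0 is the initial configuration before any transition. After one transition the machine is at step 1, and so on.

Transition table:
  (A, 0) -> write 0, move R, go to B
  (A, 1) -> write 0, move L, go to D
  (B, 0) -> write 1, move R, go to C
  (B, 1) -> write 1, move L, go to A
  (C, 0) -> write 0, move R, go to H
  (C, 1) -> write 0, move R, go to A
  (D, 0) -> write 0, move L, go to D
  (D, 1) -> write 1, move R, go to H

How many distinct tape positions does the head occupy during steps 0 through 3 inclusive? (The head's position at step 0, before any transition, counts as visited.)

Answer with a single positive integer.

Step 1: in state A at pos 0, read 0 -> (A,0)->write 0,move R,goto B. Now: state=B, head=1, tape[-1..2]=0000 (head:   ^)
Step 2: in state B at pos 1, read 0 -> (B,0)->write 1,move R,goto C. Now: state=C, head=2, tape[-1..3]=00100 (head:    ^)
Step 3: in state C at pos 2, read 0 -> (C,0)->write 0,move R,goto H. Now: state=H, head=3, tape[-1..4]=001000 (head:     ^)
Head positions at steps 0..3: starting at 0, distinct positions visited = {0, 1, 2, 3} -> 4 position(s)

Answer: 4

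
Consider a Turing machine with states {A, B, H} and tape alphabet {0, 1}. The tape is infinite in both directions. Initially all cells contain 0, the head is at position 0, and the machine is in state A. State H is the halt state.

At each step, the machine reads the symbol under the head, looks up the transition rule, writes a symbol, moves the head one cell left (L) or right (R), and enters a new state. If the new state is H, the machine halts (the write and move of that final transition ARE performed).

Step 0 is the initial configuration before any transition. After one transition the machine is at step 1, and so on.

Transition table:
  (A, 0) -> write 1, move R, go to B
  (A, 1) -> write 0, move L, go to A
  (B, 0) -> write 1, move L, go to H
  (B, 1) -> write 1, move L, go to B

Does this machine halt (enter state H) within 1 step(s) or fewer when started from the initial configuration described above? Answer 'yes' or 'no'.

Answer: no

Derivation:
Step 1: in state A at pos 0, read 0 -> (A,0)->write 1,move R,goto B. Now: state=B, head=1, tape[-1..2]=0100 (head:   ^)
After 1 step(s): state = B (not H) -> not halted within 1 -> no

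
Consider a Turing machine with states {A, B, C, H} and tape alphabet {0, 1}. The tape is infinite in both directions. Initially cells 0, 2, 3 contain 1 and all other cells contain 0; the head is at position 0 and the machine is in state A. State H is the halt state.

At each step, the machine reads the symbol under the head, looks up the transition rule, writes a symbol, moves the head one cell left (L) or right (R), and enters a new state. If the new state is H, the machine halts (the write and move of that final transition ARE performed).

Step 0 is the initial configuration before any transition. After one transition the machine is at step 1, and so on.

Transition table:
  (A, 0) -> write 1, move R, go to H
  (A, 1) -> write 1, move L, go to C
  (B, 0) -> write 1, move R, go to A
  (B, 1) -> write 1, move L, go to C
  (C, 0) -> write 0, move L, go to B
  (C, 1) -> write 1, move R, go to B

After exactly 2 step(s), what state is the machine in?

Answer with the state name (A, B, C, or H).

Answer: B

Derivation:
Step 1: in state A at pos 0, read 1 -> (A,1)->write 1,move L,goto C. Now: state=C, head=-1, tape[-2..4]=0010110 (head:  ^)
Step 2: in state C at pos -1, read 0 -> (C,0)->write 0,move L,goto B. Now: state=B, head=-2, tape[-3..4]=00010110 (head:  ^)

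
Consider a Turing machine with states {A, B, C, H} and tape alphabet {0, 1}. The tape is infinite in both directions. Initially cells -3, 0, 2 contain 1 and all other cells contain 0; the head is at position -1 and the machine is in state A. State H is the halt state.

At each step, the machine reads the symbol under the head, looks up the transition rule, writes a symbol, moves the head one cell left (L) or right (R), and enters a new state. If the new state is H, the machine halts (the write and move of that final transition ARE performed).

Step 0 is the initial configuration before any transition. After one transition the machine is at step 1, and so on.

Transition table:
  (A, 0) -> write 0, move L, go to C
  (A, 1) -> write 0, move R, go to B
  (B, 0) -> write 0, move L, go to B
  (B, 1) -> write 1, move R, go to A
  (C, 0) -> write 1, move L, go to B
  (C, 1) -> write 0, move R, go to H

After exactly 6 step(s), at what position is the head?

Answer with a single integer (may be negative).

Step 1: in state A at pos -1, read 0 -> (A,0)->write 0,move L,goto C. Now: state=C, head=-2, tape[-4..3]=01001010 (head:   ^)
Step 2: in state C at pos -2, read 0 -> (C,0)->write 1,move L,goto B. Now: state=B, head=-3, tape[-4..3]=01101010 (head:  ^)
Step 3: in state B at pos -3, read 1 -> (B,1)->write 1,move R,goto A. Now: state=A, head=-2, tape[-4..3]=01101010 (head:   ^)
Step 4: in state A at pos -2, read 1 -> (A,1)->write 0,move R,goto B. Now: state=B, head=-1, tape[-4..3]=01001010 (head:    ^)
Step 5: in state B at pos -1, read 0 -> (B,0)->write 0,move L,goto B. Now: state=B, head=-2, tape[-4..3]=01001010 (head:   ^)
Step 6: in state B at pos -2, read 0 -> (B,0)->write 0,move L,goto B. Now: state=B, head=-3, tape[-4..3]=01001010 (head:  ^)

Answer: -3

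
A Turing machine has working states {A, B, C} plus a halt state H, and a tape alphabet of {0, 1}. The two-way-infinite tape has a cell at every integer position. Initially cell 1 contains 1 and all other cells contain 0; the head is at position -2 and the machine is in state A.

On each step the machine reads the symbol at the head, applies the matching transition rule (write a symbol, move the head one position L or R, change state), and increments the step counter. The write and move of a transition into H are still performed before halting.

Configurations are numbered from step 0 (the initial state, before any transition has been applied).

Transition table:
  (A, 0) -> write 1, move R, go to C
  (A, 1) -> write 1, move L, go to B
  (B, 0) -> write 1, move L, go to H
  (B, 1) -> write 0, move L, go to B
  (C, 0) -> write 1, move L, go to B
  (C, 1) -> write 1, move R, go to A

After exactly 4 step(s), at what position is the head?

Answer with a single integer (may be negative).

Answer: -4

Derivation:
Step 1: in state A at pos -2, read 0 -> (A,0)->write 1,move R,goto C. Now: state=C, head=-1, tape[-3..2]=010010 (head:   ^)
Step 2: in state C at pos -1, read 0 -> (C,0)->write 1,move L,goto B. Now: state=B, head=-2, tape[-3..2]=011010 (head:  ^)
Step 3: in state B at pos -2, read 1 -> (B,1)->write 0,move L,goto B. Now: state=B, head=-3, tape[-4..2]=0001010 (head:  ^)
Step 4: in state B at pos -3, read 0 -> (B,0)->write 1,move L,goto H. Now: state=H, head=-4, tape[-5..2]=00101010 (head:  ^)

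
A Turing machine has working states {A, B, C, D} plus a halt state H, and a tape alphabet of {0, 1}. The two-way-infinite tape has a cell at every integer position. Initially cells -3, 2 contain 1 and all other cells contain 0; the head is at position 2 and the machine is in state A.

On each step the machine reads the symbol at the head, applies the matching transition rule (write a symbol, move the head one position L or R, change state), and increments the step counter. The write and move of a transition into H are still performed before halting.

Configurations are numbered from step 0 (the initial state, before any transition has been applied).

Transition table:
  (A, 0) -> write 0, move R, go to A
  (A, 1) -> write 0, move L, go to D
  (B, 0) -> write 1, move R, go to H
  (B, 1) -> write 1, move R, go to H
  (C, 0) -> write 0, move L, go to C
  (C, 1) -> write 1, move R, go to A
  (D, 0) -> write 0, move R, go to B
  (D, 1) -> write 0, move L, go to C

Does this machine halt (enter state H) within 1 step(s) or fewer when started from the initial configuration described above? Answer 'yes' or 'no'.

Step 1: in state A at pos 2, read 1 -> (A,1)->write 0,move L,goto D. Now: state=D, head=1, tape[-4..3]=01000000 (head:      ^)
After 1 step(s): state = D (not H) -> not halted within 1 -> no

Answer: no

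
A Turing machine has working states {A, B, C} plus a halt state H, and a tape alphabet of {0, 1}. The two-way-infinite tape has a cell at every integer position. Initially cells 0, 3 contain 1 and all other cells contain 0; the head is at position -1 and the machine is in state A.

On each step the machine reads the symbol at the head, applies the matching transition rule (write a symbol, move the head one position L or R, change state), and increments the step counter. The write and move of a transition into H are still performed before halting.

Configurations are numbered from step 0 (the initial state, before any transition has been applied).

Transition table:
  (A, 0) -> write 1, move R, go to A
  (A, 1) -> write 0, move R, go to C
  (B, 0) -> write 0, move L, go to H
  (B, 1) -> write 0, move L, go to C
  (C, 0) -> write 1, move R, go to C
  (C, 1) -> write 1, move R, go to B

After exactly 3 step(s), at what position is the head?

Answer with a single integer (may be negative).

Step 1: in state A at pos -1, read 0 -> (A,0)->write 1,move R,goto A. Now: state=A, head=0, tape[-2..4]=0110010 (head:   ^)
Step 2: in state A at pos 0, read 1 -> (A,1)->write 0,move R,goto C. Now: state=C, head=1, tape[-2..4]=0100010 (head:    ^)
Step 3: in state C at pos 1, read 0 -> (C,0)->write 1,move R,goto C. Now: state=C, head=2, tape[-2..4]=0101010 (head:     ^)

Answer: 2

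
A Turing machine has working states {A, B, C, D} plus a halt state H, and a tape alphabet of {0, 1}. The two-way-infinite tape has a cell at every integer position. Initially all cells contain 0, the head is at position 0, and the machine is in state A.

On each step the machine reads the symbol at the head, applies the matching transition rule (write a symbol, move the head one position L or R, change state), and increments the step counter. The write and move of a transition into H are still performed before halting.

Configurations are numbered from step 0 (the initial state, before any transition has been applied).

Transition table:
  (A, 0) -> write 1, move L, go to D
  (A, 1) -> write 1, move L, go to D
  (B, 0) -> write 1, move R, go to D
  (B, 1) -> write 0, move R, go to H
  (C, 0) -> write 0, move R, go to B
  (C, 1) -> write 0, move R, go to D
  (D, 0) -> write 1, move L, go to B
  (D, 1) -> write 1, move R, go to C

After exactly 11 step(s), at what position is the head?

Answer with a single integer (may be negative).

Step 1: in state A at pos 0, read 0 -> (A,0)->write 1,move L,goto D. Now: state=D, head=-1, tape[-2..1]=0010 (head:  ^)
Step 2: in state D at pos -1, read 0 -> (D,0)->write 1,move L,goto B. Now: state=B, head=-2, tape[-3..1]=00110 (head:  ^)
Step 3: in state B at pos -2, read 0 -> (B,0)->write 1,move R,goto D. Now: state=D, head=-1, tape[-3..1]=01110 (head:   ^)
Step 4: in state D at pos -1, read 1 -> (D,1)->write 1,move R,goto C. Now: state=C, head=0, tape[-3..1]=01110 (head:    ^)
Step 5: in state C at pos 0, read 1 -> (C,1)->write 0,move R,goto D. Now: state=D, head=1, tape[-3..2]=011000 (head:     ^)
Step 6: in state D at pos 1, read 0 -> (D,0)->write 1,move L,goto B. Now: state=B, head=0, tape[-3..2]=011010 (head:    ^)
Step 7: in state B at pos 0, read 0 -> (B,0)->write 1,move R,goto D. Now: state=D, head=1, tape[-3..2]=011110 (head:     ^)
Step 8: in state D at pos 1, read 1 -> (D,1)->write 1,move R,goto C. Now: state=C, head=2, tape[-3..3]=0111100 (head:      ^)
Step 9: in state C at pos 2, read 0 -> (C,0)->write 0,move R,goto B. Now: state=B, head=3, tape[-3..4]=01111000 (head:       ^)
Step 10: in state B at pos 3, read 0 -> (B,0)->write 1,move R,goto D. Now: state=D, head=4, tape[-3..5]=011110100 (head:        ^)
Step 11: in state D at pos 4, read 0 -> (D,0)->write 1,move L,goto B. Now: state=B, head=3, tape[-3..5]=011110110 (head:       ^)

Answer: 3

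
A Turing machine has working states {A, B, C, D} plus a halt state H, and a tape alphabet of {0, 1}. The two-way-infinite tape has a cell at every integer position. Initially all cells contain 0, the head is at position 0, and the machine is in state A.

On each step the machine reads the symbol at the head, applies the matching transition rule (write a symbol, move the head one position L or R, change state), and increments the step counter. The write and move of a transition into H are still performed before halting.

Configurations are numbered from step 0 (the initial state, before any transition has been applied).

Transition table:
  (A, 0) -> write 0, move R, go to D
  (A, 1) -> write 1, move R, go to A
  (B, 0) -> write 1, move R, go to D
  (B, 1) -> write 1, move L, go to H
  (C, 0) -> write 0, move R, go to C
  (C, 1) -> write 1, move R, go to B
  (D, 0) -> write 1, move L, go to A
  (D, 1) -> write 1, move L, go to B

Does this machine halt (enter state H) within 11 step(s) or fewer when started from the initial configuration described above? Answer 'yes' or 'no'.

Answer: yes

Derivation:
Step 1: in state A at pos 0, read 0 -> (A,0)->write 0,move R,goto D. Now: state=D, head=1, tape[-1..2]=0000 (head:   ^)
Step 2: in state D at pos 1, read 0 -> (D,0)->write 1,move L,goto A. Now: state=A, head=0, tape[-1..2]=0010 (head:  ^)
Step 3: in state A at pos 0, read 0 -> (A,0)->write 0,move R,goto D. Now: state=D, head=1, tape[-1..2]=0010 (head:   ^)
Step 4: in state D at pos 1, read 1 -> (D,1)->write 1,move L,goto B. Now: state=B, head=0, tape[-1..2]=0010 (head:  ^)
Step 5: in state B at pos 0, read 0 -> (B,0)->write 1,move R,goto D. Now: state=D, head=1, tape[-1..2]=0110 (head:   ^)
Step 6: in state D at pos 1, read 1 -> (D,1)->write 1,move L,goto B. Now: state=B, head=0, tape[-1..2]=0110 (head:  ^)
Step 7: in state B at pos 0, read 1 -> (B,1)->write 1,move L,goto H. Now: state=H, head=-1, tape[-2..2]=00110 (head:  ^)
State H reached at step 7; 7 <= 11 -> yes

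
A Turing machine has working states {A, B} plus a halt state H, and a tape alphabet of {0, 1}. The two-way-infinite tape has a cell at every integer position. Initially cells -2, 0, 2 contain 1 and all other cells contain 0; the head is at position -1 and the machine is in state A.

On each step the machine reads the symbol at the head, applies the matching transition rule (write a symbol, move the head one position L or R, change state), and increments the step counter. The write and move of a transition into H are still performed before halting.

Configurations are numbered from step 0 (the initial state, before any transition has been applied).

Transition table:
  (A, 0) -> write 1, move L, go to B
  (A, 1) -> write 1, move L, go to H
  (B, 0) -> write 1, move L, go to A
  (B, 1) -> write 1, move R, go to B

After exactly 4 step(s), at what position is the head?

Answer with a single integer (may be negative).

Answer: 1

Derivation:
Step 1: in state A at pos -1, read 0 -> (A,0)->write 1,move L,goto B. Now: state=B, head=-2, tape[-3..3]=0111010 (head:  ^)
Step 2: in state B at pos -2, read 1 -> (B,1)->write 1,move R,goto B. Now: state=B, head=-1, tape[-3..3]=0111010 (head:   ^)
Step 3: in state B at pos -1, read 1 -> (B,1)->write 1,move R,goto B. Now: state=B, head=0, tape[-3..3]=0111010 (head:    ^)
Step 4: in state B at pos 0, read 1 -> (B,1)->write 1,move R,goto B. Now: state=B, head=1, tape[-3..3]=0111010 (head:     ^)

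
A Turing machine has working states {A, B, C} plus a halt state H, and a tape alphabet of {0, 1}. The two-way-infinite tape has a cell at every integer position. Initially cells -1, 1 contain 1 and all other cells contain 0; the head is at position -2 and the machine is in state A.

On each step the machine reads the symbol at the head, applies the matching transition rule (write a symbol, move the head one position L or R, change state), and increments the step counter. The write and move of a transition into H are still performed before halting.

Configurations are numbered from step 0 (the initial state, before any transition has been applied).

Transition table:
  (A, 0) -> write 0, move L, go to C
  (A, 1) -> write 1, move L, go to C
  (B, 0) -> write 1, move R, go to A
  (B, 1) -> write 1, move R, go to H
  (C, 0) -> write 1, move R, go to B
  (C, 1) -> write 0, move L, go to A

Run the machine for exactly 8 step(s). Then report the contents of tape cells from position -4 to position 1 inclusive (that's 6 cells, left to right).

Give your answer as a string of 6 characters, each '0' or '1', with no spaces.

Answer: 110101

Derivation:
Step 1: in state A at pos -2, read 0 -> (A,0)->write 0,move L,goto C. Now: state=C, head=-3, tape[-4..2]=0001010 (head:  ^)
Step 2: in state C at pos -3, read 0 -> (C,0)->write 1,move R,goto B. Now: state=B, head=-2, tape[-4..2]=0101010 (head:   ^)
Step 3: in state B at pos -2, read 0 -> (B,0)->write 1,move R,goto A. Now: state=A, head=-1, tape[-4..2]=0111010 (head:    ^)
Step 4: in state A at pos -1, read 1 -> (A,1)->write 1,move L,goto C. Now: state=C, head=-2, tape[-4..2]=0111010 (head:   ^)
Step 5: in state C at pos -2, read 1 -> (C,1)->write 0,move L,goto A. Now: state=A, head=-3, tape[-4..2]=0101010 (head:  ^)
Step 6: in state A at pos -3, read 1 -> (A,1)->write 1,move L,goto C. Now: state=C, head=-4, tape[-5..2]=00101010 (head:  ^)
Step 7: in state C at pos -4, read 0 -> (C,0)->write 1,move R,goto B. Now: state=B, head=-3, tape[-5..2]=01101010 (head:   ^)
Step 8: in state B at pos -3, read 1 -> (B,1)->write 1,move R,goto H. Now: state=H, head=-2, tape[-5..2]=01101010 (head:    ^)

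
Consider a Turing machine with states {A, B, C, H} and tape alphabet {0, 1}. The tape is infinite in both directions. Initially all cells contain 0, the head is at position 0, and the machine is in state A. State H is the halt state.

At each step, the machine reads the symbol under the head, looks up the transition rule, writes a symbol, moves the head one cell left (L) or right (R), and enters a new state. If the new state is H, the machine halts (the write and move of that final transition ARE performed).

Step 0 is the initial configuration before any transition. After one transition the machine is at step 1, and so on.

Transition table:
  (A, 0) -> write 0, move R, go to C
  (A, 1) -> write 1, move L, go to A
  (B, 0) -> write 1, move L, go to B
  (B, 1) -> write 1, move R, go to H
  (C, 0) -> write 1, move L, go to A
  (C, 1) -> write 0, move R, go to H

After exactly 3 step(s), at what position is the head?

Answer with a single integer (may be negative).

Step 1: in state A at pos 0, read 0 -> (A,0)->write 0,move R,goto C. Now: state=C, head=1, tape[-1..2]=0000 (head:   ^)
Step 2: in state C at pos 1, read 0 -> (C,0)->write 1,move L,goto A. Now: state=A, head=0, tape[-1..2]=0010 (head:  ^)
Step 3: in state A at pos 0, read 0 -> (A,0)->write 0,move R,goto C. Now: state=C, head=1, tape[-1..2]=0010 (head:   ^)

Answer: 1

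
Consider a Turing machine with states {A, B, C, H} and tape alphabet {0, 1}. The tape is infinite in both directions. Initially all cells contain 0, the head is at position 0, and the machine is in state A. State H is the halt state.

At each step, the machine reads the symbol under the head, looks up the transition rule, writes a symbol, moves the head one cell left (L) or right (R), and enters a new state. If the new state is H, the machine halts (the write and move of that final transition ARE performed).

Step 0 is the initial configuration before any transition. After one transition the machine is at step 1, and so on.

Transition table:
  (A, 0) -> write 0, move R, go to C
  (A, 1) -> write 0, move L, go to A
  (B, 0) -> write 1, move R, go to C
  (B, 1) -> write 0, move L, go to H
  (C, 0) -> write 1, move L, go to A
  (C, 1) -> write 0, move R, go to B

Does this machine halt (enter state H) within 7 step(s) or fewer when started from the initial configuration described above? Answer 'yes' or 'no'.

Answer: no

Derivation:
Step 1: in state A at pos 0, read 0 -> (A,0)->write 0,move R,goto C. Now: state=C, head=1, tape[-1..2]=0000 (head:   ^)
Step 2: in state C at pos 1, read 0 -> (C,0)->write 1,move L,goto A. Now: state=A, head=0, tape[-1..2]=0010 (head:  ^)
Step 3: in state A at pos 0, read 0 -> (A,0)->write 0,move R,goto C. Now: state=C, head=1, tape[-1..2]=0010 (head:   ^)
Step 4: in state C at pos 1, read 1 -> (C,1)->write 0,move R,goto B. Now: state=B, head=2, tape[-1..3]=00000 (head:    ^)
Step 5: in state B at pos 2, read 0 -> (B,0)->write 1,move R,goto C. Now: state=C, head=3, tape[-1..4]=000100 (head:     ^)
Step 6: in state C at pos 3, read 0 -> (C,0)->write 1,move L,goto A. Now: state=A, head=2, tape[-1..4]=000110 (head:    ^)
Step 7: in state A at pos 2, read 1 -> (A,1)->write 0,move L,goto A. Now: state=A, head=1, tape[-1..4]=000010 (head:   ^)
After 7 step(s): state = A (not H) -> not halted within 7 -> no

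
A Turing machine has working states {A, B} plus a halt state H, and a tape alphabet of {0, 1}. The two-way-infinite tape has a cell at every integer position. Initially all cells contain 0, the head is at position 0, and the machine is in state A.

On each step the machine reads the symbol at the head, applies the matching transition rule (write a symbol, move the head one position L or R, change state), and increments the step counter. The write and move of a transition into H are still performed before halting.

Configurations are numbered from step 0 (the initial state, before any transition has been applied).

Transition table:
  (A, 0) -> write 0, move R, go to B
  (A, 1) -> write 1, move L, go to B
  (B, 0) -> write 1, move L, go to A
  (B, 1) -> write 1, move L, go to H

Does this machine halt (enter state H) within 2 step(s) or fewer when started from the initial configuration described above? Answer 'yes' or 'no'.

Answer: no

Derivation:
Step 1: in state A at pos 0, read 0 -> (A,0)->write 0,move R,goto B. Now: state=B, head=1, tape[-1..2]=0000 (head:   ^)
Step 2: in state B at pos 1, read 0 -> (B,0)->write 1,move L,goto A. Now: state=A, head=0, tape[-1..2]=0010 (head:  ^)
After 2 step(s): state = A (not H) -> not halted within 2 -> no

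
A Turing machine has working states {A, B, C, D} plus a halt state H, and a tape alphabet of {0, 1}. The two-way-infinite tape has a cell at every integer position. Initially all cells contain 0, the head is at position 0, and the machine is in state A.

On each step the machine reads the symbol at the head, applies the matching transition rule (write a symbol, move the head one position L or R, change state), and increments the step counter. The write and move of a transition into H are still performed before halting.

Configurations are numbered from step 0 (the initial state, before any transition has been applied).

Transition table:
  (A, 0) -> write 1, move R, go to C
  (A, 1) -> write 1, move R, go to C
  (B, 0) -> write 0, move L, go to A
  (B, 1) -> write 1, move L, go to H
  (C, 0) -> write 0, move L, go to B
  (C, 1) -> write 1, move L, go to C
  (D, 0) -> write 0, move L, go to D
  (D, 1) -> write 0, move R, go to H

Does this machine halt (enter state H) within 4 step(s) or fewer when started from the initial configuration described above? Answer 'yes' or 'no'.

Step 1: in state A at pos 0, read 0 -> (A,0)->write 1,move R,goto C. Now: state=C, head=1, tape[-1..2]=0100 (head:   ^)
Step 2: in state C at pos 1, read 0 -> (C,0)->write 0,move L,goto B. Now: state=B, head=0, tape[-1..2]=0100 (head:  ^)
Step 3: in state B at pos 0, read 1 -> (B,1)->write 1,move L,goto H. Now: state=H, head=-1, tape[-2..2]=00100 (head:  ^)
State H reached at step 3; 3 <= 4 -> yes

Answer: yes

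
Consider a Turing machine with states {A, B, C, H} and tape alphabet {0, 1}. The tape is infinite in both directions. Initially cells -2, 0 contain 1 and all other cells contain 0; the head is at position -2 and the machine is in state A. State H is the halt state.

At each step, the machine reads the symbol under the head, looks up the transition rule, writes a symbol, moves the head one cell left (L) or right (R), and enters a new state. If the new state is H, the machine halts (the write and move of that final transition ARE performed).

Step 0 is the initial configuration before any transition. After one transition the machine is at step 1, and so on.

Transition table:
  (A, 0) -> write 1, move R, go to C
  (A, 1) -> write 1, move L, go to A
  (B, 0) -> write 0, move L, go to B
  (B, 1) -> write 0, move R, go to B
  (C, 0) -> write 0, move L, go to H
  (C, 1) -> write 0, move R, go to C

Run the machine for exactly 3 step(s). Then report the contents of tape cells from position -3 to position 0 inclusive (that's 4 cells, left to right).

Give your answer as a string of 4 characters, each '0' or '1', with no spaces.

Answer: 1001

Derivation:
Step 1: in state A at pos -2, read 1 -> (A,1)->write 1,move L,goto A. Now: state=A, head=-3, tape[-4..1]=001010 (head:  ^)
Step 2: in state A at pos -3, read 0 -> (A,0)->write 1,move R,goto C. Now: state=C, head=-2, tape[-4..1]=011010 (head:   ^)
Step 3: in state C at pos -2, read 1 -> (C,1)->write 0,move R,goto C. Now: state=C, head=-1, tape[-4..1]=010010 (head:    ^)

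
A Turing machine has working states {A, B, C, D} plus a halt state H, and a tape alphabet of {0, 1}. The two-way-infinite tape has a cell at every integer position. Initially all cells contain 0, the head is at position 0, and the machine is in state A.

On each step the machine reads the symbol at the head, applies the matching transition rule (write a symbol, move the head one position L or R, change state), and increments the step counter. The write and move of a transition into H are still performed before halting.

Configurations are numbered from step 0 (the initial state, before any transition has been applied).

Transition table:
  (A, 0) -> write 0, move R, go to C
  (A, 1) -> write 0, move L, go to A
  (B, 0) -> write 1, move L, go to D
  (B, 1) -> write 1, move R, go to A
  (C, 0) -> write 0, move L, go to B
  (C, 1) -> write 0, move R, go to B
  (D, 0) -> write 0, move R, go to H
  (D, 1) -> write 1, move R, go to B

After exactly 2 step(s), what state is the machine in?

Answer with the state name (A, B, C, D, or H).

Step 1: in state A at pos 0, read 0 -> (A,0)->write 0,move R,goto C. Now: state=C, head=1, tape[-1..2]=0000 (head:   ^)
Step 2: in state C at pos 1, read 0 -> (C,0)->write 0,move L,goto B. Now: state=B, head=0, tape[-1..2]=0000 (head:  ^)

Answer: B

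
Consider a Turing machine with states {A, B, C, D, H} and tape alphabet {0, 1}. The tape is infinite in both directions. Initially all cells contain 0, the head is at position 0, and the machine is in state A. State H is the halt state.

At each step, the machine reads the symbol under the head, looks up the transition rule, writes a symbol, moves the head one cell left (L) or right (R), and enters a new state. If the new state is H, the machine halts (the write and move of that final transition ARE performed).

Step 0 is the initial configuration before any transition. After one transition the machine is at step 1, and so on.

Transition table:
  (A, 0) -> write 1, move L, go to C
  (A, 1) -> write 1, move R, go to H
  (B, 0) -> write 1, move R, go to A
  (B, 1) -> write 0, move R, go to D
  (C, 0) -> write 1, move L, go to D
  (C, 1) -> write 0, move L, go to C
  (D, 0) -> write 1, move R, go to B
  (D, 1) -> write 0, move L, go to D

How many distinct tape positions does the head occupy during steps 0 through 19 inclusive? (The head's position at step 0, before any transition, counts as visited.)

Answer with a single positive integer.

Step 1: in state A at pos 0, read 0 -> (A,0)->write 1,move L,goto C. Now: state=C, head=-1, tape[-2..1]=0010 (head:  ^)
Step 2: in state C at pos -1, read 0 -> (C,0)->write 1,move L,goto D. Now: state=D, head=-2, tape[-3..1]=00110 (head:  ^)
Step 3: in state D at pos -2, read 0 -> (D,0)->write 1,move R,goto B. Now: state=B, head=-1, tape[-3..1]=01110 (head:   ^)
Step 4: in state B at pos -1, read 1 -> (B,1)->write 0,move R,goto D. Now: state=D, head=0, tape[-3..1]=01010 (head:    ^)
Step 5: in state D at pos 0, read 1 -> (D,1)->write 0,move L,goto D. Now: state=D, head=-1, tape[-3..1]=01000 (head:   ^)
Step 6: in state D at pos -1, read 0 -> (D,0)->write 1,move R,goto B. Now: state=B, head=0, tape[-3..1]=01100 (head:    ^)
Step 7: in state B at pos 0, read 0 -> (B,0)->write 1,move R,goto A. Now: state=A, head=1, tape[-3..2]=011100 (head:     ^)
Step 8: in state A at pos 1, read 0 -> (A,0)->write 1,move L,goto C. Now: state=C, head=0, tape[-3..2]=011110 (head:    ^)
Step 9: in state C at pos 0, read 1 -> (C,1)->write 0,move L,goto C. Now: state=C, head=-1, tape[-3..2]=011010 (head:   ^)
Step 10: in state C at pos -1, read 1 -> (C,1)->write 0,move L,goto C. Now: state=C, head=-2, tape[-3..2]=010010 (head:  ^)
Step 11: in state C at pos -2, read 1 -> (C,1)->write 0,move L,goto C. Now: state=C, head=-3, tape[-4..2]=0000010 (head:  ^)
Step 12: in state C at pos -3, read 0 -> (C,0)->write 1,move L,goto D. Now: state=D, head=-4, tape[-5..2]=00100010 (head:  ^)
Step 13: in state D at pos -4, read 0 -> (D,0)->write 1,move R,goto B. Now: state=B, head=-3, tape[-5..2]=01100010 (head:   ^)
Step 14: in state B at pos -3, read 1 -> (B,1)->write 0,move R,goto D. Now: state=D, head=-2, tape[-5..2]=01000010 (head:    ^)
Step 15: in state D at pos -2, read 0 -> (D,0)->write 1,move R,goto B. Now: state=B, head=-1, tape[-5..2]=01010010 (head:     ^)
Step 16: in state B at pos -1, read 0 -> (B,0)->write 1,move R,goto A. Now: state=A, head=0, tape[-5..2]=01011010 (head:      ^)
Step 17: in state A at pos 0, read 0 -> (A,0)->write 1,move L,goto C. Now: state=C, head=-1, tape[-5..2]=01011110 (head:     ^)
Step 18: in state C at pos -1, read 1 -> (C,1)->write 0,move L,goto C. Now: state=C, head=-2, tape[-5..2]=01010110 (head:    ^)
Step 19: in state C at pos -2, read 1 -> (C,1)->write 0,move L,goto C. Now: state=C, head=-3, tape[-5..2]=01000110 (head:   ^)
Head positions at steps 0..19: starting at 0, distinct positions visited = {-4, -3, -2, -1, 0, 1} -> 6 position(s)

Answer: 6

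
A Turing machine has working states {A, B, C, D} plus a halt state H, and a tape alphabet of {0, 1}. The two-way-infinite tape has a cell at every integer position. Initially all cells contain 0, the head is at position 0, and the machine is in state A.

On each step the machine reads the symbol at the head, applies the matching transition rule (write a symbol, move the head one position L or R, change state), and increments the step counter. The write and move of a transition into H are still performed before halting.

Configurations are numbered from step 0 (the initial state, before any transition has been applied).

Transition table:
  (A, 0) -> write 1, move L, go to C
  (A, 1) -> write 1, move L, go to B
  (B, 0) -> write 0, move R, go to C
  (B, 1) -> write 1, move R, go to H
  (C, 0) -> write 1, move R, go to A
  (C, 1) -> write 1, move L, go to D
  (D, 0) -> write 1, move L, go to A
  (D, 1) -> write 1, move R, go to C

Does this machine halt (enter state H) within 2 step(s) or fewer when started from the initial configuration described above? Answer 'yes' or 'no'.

Step 1: in state A at pos 0, read 0 -> (A,0)->write 1,move L,goto C. Now: state=C, head=-1, tape[-2..1]=0010 (head:  ^)
Step 2: in state C at pos -1, read 0 -> (C,0)->write 1,move R,goto A. Now: state=A, head=0, tape[-2..1]=0110 (head:   ^)
After 2 step(s): state = A (not H) -> not halted within 2 -> no

Answer: no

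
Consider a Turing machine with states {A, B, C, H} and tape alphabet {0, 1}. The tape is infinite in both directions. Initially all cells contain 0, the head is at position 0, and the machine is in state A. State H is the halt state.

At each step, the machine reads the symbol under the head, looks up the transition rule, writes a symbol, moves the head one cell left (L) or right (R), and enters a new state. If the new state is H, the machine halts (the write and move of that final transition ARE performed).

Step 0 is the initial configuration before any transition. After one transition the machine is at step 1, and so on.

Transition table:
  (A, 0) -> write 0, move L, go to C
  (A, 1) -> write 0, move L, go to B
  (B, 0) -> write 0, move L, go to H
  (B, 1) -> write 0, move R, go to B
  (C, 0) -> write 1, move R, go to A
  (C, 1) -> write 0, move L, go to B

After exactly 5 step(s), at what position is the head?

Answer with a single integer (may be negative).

Answer: -3

Derivation:
Step 1: in state A at pos 0, read 0 -> (A,0)->write 0,move L,goto C. Now: state=C, head=-1, tape[-2..1]=0000 (head:  ^)
Step 2: in state C at pos -1, read 0 -> (C,0)->write 1,move R,goto A. Now: state=A, head=0, tape[-2..1]=0100 (head:   ^)
Step 3: in state A at pos 0, read 0 -> (A,0)->write 0,move L,goto C. Now: state=C, head=-1, tape[-2..1]=0100 (head:  ^)
Step 4: in state C at pos -1, read 1 -> (C,1)->write 0,move L,goto B. Now: state=B, head=-2, tape[-3..1]=00000 (head:  ^)
Step 5: in state B at pos -2, read 0 -> (B,0)->write 0,move L,goto H. Now: state=H, head=-3, tape[-4..1]=000000 (head:  ^)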